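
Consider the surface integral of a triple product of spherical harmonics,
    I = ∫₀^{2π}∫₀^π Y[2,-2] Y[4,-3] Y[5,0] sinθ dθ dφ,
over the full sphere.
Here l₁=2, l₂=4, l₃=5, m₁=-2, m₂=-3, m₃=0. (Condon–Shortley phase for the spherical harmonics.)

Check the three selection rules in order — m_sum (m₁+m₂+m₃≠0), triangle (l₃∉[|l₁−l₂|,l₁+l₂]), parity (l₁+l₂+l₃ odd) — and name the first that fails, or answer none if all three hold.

m₁+m₂+m₃ = -2 − 3 + 0 = -5  ✗
triangle: |2−4|=2 ≤ l₃=5 ≤ 2+4=6
parity: l₁+l₂+l₃ = 11 is odd

m_sum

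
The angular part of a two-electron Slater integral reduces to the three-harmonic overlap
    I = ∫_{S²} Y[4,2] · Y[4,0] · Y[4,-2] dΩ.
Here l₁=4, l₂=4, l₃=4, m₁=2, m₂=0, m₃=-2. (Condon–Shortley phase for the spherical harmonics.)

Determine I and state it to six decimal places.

-0.083698

m-sum 0 ✓  L=12 even ✓  0≤4≤8 ✓
Π(2lᵢ+1) = 9×9×9 = 729
triangle coeff Δ(4,4,4) = 1/450450
Σ_t [0,4]: t=0:+1/13824 t=1:−1/216 t=2:+1/64 t=3:−1/216 t=4:+1/13824 = 5/768
(3j)²=18/1001 [(4 4 4; 0 0 0)], sign=+1
Σ_t [0,2]: t=0:+1/2304 t=1:−1/216 t=2:+1/384 = -11/6912
(3j)²=11/1638 [(4 4 4; 2 0 -2)], sign=-1
⇒ 4πI² = 729/8281
I = (-1)√(729/8281/(4π)) = -0.08369845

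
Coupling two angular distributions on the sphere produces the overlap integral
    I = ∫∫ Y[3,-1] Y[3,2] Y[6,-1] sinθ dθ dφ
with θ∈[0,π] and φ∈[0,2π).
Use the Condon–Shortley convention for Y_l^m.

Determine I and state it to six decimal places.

-0.121471

Checks pass: Σm=0; 12 even; l₃=6∈[0,6].
(2·3+1)(2·3+1)(2·6+1) = 637
Δ: 0! 6! 6! / 13! → 1/12012
sum: t=0:+1/1296 = 1/1296
3j²(3 3 6; 0 0 0) = Δ·Π!·Σ² = 100/3003  (sign +1)
sum: t=0:+1/5760 = 1/5760
3j²(3 3 6; -1 2 -1) = Δ·Π!·Σ² = 5/572  (sign -1)
combine: 4πI² = 637·100/3003·5/572 = 875/4719
take √, sign -1: I = -0.12147142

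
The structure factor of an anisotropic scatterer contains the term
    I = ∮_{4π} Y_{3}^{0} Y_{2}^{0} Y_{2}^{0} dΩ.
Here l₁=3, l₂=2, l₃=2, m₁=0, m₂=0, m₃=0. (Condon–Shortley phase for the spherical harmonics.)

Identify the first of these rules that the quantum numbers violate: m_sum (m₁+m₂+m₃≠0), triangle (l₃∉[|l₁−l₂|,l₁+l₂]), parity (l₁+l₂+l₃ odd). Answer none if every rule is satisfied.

m₁+m₂+m₃ = 0 + 0 + 0 = 0  ✓
triangle: |3−2|=1 ≤ l₃=2 ≤ 3+2=5  ✓
parity: l₁+l₂+l₃ = 7 is odd  ✗

parity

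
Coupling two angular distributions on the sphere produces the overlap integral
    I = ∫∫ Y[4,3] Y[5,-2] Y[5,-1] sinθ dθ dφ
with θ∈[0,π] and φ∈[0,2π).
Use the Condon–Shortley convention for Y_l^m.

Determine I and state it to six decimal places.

-0.048522

Rules hold: Σm=0, L=14 even, 1≤5≤9.
N = 9·11·11 = 1089
Δ = 4!·4!·6!/15! = 1/3153150
Racah Σ t=0..4: t=0:+1/69120 t=1:−1/1728 t=2:+1/576 t=3:−1/1728 t=4:+1/69120 = 7/11520
⇒ 3j(4 5 5; 0 0 0)² = 2/143, sgn -1
Racah Σ t=0..1: t=0:+1/5184 t=1:−1/6912 = 1/20736
⇒ 3j(4 5 5; 3 -2 -1)² = 5/2574, sgn +1
4πI² = N·(3j₀)²·(3jₘ)² = 5/169
I = -1·√(0.0295858/4π) = -0.04852178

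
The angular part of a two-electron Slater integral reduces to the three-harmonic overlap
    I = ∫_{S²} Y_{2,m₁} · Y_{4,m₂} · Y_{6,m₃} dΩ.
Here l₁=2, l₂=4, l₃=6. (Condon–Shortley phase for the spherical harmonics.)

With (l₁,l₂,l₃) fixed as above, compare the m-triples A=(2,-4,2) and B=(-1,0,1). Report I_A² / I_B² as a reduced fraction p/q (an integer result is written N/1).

1/175

Shared (l₁,l₂,l₃)=(2,4,6): N and (l;000)² cancel in I_A²/I_B².
A: Δ = 0!·4!·8!/13! = 1/6435; Racah Σ t=0..0: t=0:+1/967680 = 1/967680; ⇒ 3j(2 4 6; 2 -4 2)² = 1/6435, sgn +1
B: Δ = 0!·4!·8!/13! = 1/6435; Racah Σ t=0..0: t=0:+1/3456 = 1/3456; ⇒ 3j(2 4 6; -1 0 1)² = 35/1287, sgn -1
I_A²/I_B² = (1/6435)/(35/1287) = 1/175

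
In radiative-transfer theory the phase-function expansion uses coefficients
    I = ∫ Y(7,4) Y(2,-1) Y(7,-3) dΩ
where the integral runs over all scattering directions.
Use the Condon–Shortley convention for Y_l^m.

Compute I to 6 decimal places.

0.162315

Checks pass: Σm=0; 16 even; l₃=7∈[5,9].
(2·7+1)(2·2+1)(2·7+1) = 1125
Δ: 2! 12! 2! / 17! → 1/185640
sum: t=0:+1/2419200 t=1:−1/518400 t=2:+1/2419200 = -1/907200
3j²(7 2 7; 0 0 0) = Δ·Π!·Σ² = 56/3315  (sign +1)
sum: t=0:+1/4354560 t=1:−1/14515200 = 1/6220800
3j²(7 2 7; 4 -1 -3) = Δ·Π!·Σ² = 77/4420  (sign +1)
combine: 4πI² = 1125·56/3315·77/4420 = 16170/48841
take √, sign +1: I = 0.16231468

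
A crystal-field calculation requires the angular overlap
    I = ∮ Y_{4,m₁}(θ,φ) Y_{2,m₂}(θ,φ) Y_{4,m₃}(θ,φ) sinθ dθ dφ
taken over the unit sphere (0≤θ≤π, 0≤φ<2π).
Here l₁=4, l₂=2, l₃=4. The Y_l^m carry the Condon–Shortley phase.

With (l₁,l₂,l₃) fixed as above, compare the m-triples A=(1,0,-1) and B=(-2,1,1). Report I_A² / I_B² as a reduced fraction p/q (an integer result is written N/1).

Same 4,2,4: normalisation and zero-m 3j drop out of the ratio.
A: Δ: 2! 6! 2! / 11! → 1/13860; sum: t=0:+1/144 t=1:−1/48 t=2:+1/480 = -17/1440; 3j²(4 2 4; 1 0 -1) = Δ·Π!·Σ² = 289/13860  (sign +1)
B: Δ: 2! 6! 2! / 11! → 1/13860; sum: t=1:−1/240 t=2:+1/96 = 1/160; 3j²(4 2 4; -2 1 1) = Δ·Π!·Σ² = 27/1540  (sign -1)
I_A²/I_B² = (289/13860)/(27/1540) = 289/243

289/243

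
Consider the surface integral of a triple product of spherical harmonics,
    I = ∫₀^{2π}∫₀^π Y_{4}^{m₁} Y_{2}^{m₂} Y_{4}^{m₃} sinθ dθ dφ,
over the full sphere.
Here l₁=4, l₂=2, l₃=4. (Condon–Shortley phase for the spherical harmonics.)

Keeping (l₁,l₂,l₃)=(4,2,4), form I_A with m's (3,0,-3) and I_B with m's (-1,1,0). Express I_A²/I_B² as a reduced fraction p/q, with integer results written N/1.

Shared (l₁,l₂,l₃)=(4,2,4): N and (l;000)² cancel in I_A²/I_B².
A: Δ = 2!·6!·2!/11! = 1/13860; Racah Σ t=0..1: t=0:+1/480 t=1:−1/720 = 1/1440; ⇒ 3j(4 2 4; 3 0 -3)² = 7/1980, sgn -1
B: Δ = 2!·6!·2!/11! = 1/13860; Racah Σ t=1..2: t=1:−1/96 t=2:+1/72 = 1/288; ⇒ 3j(4 2 4; -1 1 0)² = 1/462, sgn +1
I_A²/I_B² = (7/1980)/(1/462) = 49/30

49/30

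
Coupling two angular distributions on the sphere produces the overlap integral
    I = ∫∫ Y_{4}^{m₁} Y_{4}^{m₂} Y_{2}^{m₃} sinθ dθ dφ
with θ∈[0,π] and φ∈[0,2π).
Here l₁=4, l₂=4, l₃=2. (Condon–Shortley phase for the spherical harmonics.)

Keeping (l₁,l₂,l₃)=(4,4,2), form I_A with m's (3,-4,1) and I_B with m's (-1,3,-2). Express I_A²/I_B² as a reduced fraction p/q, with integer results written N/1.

14/9

Shared (l₁,l₂,l₃)=(4,4,2): N and (l;000)² cancel in I_A²/I_B².
A: Δ = 6!·2!·2!/11! = 1/13860; Racah Σ t=0..0: t=0:+1/1440 = 1/1440; ⇒ 3j(4 4 2; 3 -4 1)² = 7/165, sgn -1
B: Δ = 6!·2!·2!/11! = 1/13860; Racah Σ t=5..5: t=5:−1/480 = -1/480; ⇒ 3j(4 4 2; -1 3 -2)² = 3/110, sgn -1
I_A²/I_B² = (7/165)/(3/110) = 14/9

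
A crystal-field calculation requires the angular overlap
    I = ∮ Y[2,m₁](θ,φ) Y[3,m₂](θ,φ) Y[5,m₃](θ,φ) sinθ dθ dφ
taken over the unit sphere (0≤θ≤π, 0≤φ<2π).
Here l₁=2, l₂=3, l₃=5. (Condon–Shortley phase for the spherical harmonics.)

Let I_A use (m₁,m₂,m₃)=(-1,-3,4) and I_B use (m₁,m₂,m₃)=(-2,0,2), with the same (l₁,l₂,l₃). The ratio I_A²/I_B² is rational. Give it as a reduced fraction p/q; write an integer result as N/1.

12/5

Shared (l₁,l₂,l₃)=(2,3,5): N and (l;000)² cancel in I_A²/I_B².
A: Δ = 0!·4!·6!/11! = 1/2310; Racah Σ t=0..0: t=0:+1/4320 = 1/4320; ⇒ 3j(2 3 5; -1 -3 4)² = 2/55, sgn -1
B: Δ = 0!·4!·6!/11! = 1/2310; Racah Σ t=0..0: t=0:+1/864 = 1/864; ⇒ 3j(2 3 5; -2 0 2)² = 1/66, sgn -1
I_A²/I_B² = (2/55)/(1/66) = 12/5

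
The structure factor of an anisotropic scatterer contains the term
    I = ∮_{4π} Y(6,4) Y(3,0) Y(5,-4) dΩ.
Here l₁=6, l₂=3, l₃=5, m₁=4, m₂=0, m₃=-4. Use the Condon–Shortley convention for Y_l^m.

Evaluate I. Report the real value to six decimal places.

Checks pass: Σm=0; 14 even; l₃=5∈[3,9].
(2·6+1)(2·3+1)(2·5+1) = 1001
Δ: 4! 8! 2! / 15! → 1/675675
sum: t=1:−1/8640 t=2:+1/2304 t=3:−1/8640 = 7/34560
3j²(6 3 5; 0 0 0) = Δ·Π!·Σ² = 7/429  (sign -1)
sum: t=1:−1/60480 t=2:+1/161280 = -1/96768
3j²(6 3 5; 4 0 -4) = Δ·Π!·Σ² = 15/1001  (sign +1)
combine: 4πI² = 1001·7/429·15/1001 = 35/143
take √, sign -1: I = -0.13956004

-0.139560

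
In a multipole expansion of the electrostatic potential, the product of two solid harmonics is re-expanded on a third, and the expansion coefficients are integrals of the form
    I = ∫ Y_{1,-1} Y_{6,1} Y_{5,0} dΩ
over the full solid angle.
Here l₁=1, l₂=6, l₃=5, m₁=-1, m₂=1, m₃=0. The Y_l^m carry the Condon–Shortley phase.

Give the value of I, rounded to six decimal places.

Rules hold: Σm=0, L=12 even, 5≤5≤7.
N = 3·13·11 = 429
Δ = 2!·0!·10!/13! = 1/858
Racah Σ t=1..1: t=1:−1/14400 = -1/14400
⇒ 3j(1 6 5; 0 0 0)² = 6/143, sgn +1
Racah Σ t=2..2: t=2:+1/28800 = 1/28800
⇒ 3j(1 6 5; -1 1 0)² = 7/286, sgn -1
4πI² = N·(3j₀)²·(3jₘ)² = 63/143
I = -1·√(0.440559/4π) = -0.18723944

-0.187239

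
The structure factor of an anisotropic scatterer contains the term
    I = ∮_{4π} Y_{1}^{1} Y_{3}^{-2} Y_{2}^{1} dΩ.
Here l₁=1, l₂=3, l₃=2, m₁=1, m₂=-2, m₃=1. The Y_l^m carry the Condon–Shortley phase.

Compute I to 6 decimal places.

0.261169

Rules hold: Σm=0, L=6 even, 2≤2≤4.
N = 3·7·5 = 105
Δ = 2!·0!·4!/7! = 1/105
Racah Σ t=1..1: t=1:−1/4 = -1/4
⇒ 3j(1 3 2; 0 0 0)² = 3/35, sgn -1
Racah Σ t=0..0: t=0:+1/12 = 1/12
⇒ 3j(1 3 2; 1 -2 1)² = 2/21, sgn -1
4πI² = N·(3j₀)²·(3jₘ)² = 6/7
I = +1·√(0.857143/4π) = 0.26116903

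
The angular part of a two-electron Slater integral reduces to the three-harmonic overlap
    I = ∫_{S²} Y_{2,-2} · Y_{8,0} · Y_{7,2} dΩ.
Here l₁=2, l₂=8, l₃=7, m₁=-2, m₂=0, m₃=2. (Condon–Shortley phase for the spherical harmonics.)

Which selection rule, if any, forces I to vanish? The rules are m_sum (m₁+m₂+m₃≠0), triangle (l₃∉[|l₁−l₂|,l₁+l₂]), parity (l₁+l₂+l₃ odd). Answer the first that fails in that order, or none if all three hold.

Σmᵢ = 0  ✓
l₃∈[|l₁−l₂|,l₁+l₂]=[6,10], have l₃=7  ✓
Σlᵢ = 17 ⇒ odd  ✗

parity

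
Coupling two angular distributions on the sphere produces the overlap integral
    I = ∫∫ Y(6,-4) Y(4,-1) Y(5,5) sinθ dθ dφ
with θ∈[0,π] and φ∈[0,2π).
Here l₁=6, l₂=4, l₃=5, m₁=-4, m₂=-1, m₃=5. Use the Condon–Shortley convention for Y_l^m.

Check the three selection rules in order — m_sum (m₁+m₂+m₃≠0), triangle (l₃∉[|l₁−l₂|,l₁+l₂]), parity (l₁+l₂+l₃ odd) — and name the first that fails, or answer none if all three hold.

Σmᵢ = 0  ✓
l₃∈[|l₁−l₂|,l₁+l₂]=[2,10], have l₃=5  ✓
Σlᵢ = 15 ⇒ odd  ✗

parity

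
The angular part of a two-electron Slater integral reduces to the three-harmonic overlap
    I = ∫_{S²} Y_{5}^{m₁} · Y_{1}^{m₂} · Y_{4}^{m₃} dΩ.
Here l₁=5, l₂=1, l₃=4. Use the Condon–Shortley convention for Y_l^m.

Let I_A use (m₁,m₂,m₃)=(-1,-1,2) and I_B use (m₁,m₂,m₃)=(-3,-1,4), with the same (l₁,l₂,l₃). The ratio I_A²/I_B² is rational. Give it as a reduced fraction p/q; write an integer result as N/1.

Same 5,1,4: normalisation and zero-m 3j drop out of the ratio.
A: Δ: 2! 8! 0! / 11! → 1/495; sum: t=0:+1/2880 = 1/2880; 3j²(5 1 4; -1 -1 2) = Δ·Π!·Σ² = 2/165  (sign +1)
B: Δ: 2! 8! 0! / 11! → 1/495; sum: t=0:+1/80640 = 1/80640; 3j²(5 1 4; -3 -1 4) = Δ·Π!·Σ² = 1/495  (sign +1)
I_A²/I_B² = (2/165)/(1/495) = 6/1

6/1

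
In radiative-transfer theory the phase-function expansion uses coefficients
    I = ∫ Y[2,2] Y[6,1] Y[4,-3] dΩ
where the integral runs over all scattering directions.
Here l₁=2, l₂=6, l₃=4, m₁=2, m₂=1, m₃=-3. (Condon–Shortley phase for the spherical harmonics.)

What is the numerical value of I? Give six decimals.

-0.035563

m-sum 0 ✓  L=12 even ✓  4≤4≤8 ✓
Π(2lᵢ+1) = 5×13×9 = 585
triangle coeff Δ(2,6,4) = 1/6435
Σ_t [2,2]: t=2:+1/2304 = 1/2304
(3j)²=5/143 [(2 6 4; 0 0 0)], sign=+1
Σ_t [0,0]: t=0:+1/120960 = 1/120960
(3j)²=1/1287 [(2 6 4; 2 1 -3)], sign=-1
⇒ 4πI² = 25/1573
I = (-1)√(25/1573/(4π)) = -0.03556319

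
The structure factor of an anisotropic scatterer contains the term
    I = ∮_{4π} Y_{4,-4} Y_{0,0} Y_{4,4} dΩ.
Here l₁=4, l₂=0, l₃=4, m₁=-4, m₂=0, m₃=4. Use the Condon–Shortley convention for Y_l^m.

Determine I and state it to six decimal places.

0.282095

Rules hold: Σm=0, L=8 even, 4≤4≤4.
N = 9·1·9 = 81
Δ = 0!·8!·0!/9! = 1/9
Racah Σ t=0..0: t=0:+1/576 = 1/576
⇒ 3j(4 0 4; 0 0 0)² = 1/9, sgn +1
Racah Σ t=0..0: t=0:+1/40320 = 1/40320
⇒ 3j(4 0 4; -4 0 4)² = 1/9, sgn +1
4πI² = N·(3j₀)²·(3jₘ)² = 1/1
I = +1·√(1/4π) = 0.28209479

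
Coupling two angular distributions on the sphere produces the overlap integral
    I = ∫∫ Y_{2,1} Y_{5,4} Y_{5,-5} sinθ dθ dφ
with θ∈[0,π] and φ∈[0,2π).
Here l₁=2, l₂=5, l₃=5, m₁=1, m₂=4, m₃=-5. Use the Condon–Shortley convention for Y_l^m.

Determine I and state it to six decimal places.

-0.187924

Checks pass: Σm=0; 12 even; l₃=5∈[3,7].
(2·2+1)(2·5+1)(2·5+1) = 605
Δ: 2! 2! 8! / 13! → 1/38610
sum: t=0:+1/2880 t=1:−1/576 t=2:+1/2880 = -1/960
3j²(2 5 5; 0 0 0) = Δ·Π!·Σ² = 10/429  (sign +1)
sum: t=1:−1/80640 = -1/80640
3j²(2 5 5; 1 4 -5) = Δ·Π!·Σ² = 9/286  (sign -1)
combine: 4πI² = 605·10/429·9/286 = 75/169
take √, sign -1: I = -0.18792404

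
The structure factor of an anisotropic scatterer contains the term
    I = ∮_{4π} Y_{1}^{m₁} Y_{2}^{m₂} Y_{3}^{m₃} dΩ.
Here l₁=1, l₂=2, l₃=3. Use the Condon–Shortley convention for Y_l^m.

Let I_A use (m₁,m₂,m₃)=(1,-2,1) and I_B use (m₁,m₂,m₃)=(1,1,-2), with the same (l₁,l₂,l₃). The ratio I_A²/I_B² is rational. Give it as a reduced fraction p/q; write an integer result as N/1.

1/10

Shared (l₁,l₂,l₃)=(1,2,3): N and (l;000)² cancel in I_A²/I_B².
A: Δ = 0!·2!·4!/7! = 1/105; Racah Σ t=0..0: t=0:+1/48 = 1/48; ⇒ 3j(1 2 3; 1 -2 1)² = 1/105, sgn +1
B: Δ = 0!·2!·4!/7! = 1/105; Racah Σ t=0..0: t=0:+1/12 = 1/12; ⇒ 3j(1 2 3; 1 1 -2)² = 2/21, sgn -1
I_A²/I_B² = (1/105)/(2/21) = 1/10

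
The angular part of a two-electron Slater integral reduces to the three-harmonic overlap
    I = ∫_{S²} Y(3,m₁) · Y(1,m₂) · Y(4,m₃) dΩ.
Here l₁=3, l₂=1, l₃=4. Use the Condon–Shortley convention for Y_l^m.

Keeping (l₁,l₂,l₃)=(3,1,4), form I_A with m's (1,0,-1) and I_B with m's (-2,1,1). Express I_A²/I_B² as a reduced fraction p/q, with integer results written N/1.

Shared (l₁,l₂,l₃)=(3,1,4): N and (l;000)² cancel in I_A²/I_B².
A: Δ = 0!·6!·2!/9! = 1/252; Racah Σ t=0..0: t=0:+1/48 = 1/48; ⇒ 3j(3 1 4; 1 0 -1)² = 5/84, sgn -1
B: Δ = 0!·6!·2!/9! = 1/252; Racah Σ t=0..0: t=0:+1/240 = 1/240; ⇒ 3j(3 1 4; -2 1 1)² = 1/84, sgn -1
I_A²/I_B² = (5/84)/(1/84) = 5/1

5/1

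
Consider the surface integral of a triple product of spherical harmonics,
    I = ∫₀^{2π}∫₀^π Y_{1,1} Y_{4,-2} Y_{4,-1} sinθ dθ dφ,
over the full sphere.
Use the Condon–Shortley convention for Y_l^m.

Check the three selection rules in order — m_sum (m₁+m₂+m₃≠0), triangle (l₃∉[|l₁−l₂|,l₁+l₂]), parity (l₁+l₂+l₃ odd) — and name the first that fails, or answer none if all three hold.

Σmᵢ = -2  ✗
l₃∈[|l₁−l₂|,l₁+l₂]=[3,5], have l₃=4
Σlᵢ = 9 ⇒ odd

m_sum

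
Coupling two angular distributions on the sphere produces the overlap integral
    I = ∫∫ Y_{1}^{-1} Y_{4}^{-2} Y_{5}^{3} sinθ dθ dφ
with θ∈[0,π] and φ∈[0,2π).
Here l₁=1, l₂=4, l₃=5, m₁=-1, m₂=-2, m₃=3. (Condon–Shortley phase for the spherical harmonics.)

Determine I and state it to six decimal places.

-0.259847

Rules hold: Σm=0, L=10 even, 3≤5≤5.
N = 3·9·11 = 297
Δ = 0!·2!·8!/11! = 1/495
Racah Σ t=0..0: t=0:+1/576 = 1/576
⇒ 3j(1 4 5; 0 0 0)² = 5/99, sgn -1
Racah Σ t=0..0: t=0:+1/2880 = 1/2880
⇒ 3j(1 4 5; -1 -2 3)² = 28/495, sgn +1
4πI² = N·(3j₀)²·(3jₘ)² = 28/33
I = -1·√(0.848485/4π) = -0.25984664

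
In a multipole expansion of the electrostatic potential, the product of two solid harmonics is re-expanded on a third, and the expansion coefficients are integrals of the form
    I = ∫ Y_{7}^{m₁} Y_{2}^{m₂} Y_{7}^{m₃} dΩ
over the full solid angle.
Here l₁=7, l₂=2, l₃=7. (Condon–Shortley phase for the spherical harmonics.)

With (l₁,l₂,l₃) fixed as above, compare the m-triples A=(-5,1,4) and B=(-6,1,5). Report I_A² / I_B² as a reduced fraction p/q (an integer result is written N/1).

1458/1573

Shared (l₁,l₂,l₃)=(7,2,7): N and (l;000)² cancel in I_A²/I_B².
A: Δ = 2!·12!·2!/17! = 1/185640; Racah Σ t=1..2: t=1:−1/79833600 t=2:+1/14515200 = 1/17740800; ⇒ 3j(7 2 7; -5 1 4)² = 729/30940, sgn -1
B: Δ = 2!·12!·2!/17! = 1/185640; Racah Σ t=1..2: t=1:−1/958003200 t=2:+1/79833600 = 1/87091200; ⇒ 3j(7 2 7; -6 1 5)² = 121/4760, sgn +1
I_A²/I_B² = (729/30940)/(121/4760) = 1458/1573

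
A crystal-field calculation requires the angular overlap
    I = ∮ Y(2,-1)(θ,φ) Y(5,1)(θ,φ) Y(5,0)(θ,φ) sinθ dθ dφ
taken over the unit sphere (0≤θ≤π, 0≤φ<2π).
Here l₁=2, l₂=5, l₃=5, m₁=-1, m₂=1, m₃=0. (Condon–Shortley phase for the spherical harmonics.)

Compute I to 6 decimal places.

-0.036166

Rules hold: Σm=0, L=12 even, 3≤5≤7.
N = 5·11·11 = 605
Δ = 2!·2!·8!/13! = 1/38610
Racah Σ t=0..2: t=0:+1/2880 t=1:−1/576 t=2:+1/2880 = -1/960
⇒ 3j(2 5 5; 0 0 0)² = 10/429, sgn +1
Racah Σ t=1..2: t=1:−1/1440 t=2:+1/1152 = 1/5760
⇒ 3j(2 5 5; -1 1 0)² = 1/858, sgn -1
4πI² = N·(3j₀)²·(3jₘ)² = 25/1521
I = -1·√(0.0164366/4π) = -0.03616600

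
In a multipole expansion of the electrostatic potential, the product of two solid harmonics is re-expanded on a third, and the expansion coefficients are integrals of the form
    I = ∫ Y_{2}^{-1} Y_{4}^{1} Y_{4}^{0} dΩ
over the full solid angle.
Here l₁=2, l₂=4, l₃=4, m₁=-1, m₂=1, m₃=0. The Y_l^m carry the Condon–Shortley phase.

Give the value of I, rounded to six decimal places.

Checks pass: Σm=0; 10 even; l₃=4∈[2,6].
(2·2+1)(2·4+1)(2·4+1) = 405
Δ: 2! 2! 6! / 11! → 1/13860
sum: t=0:+1/192 t=1:−1/36 t=2:+1/192 = -5/288
3j²(2 4 4; 0 0 0) = Δ·Π!·Σ² = 20/693  (sign -1)
sum: t=1:−1/96 t=2:+1/72 = 1/288
3j²(2 4 4; -1 1 0) = Δ·Π!·Σ² = 1/462  (sign +1)
combine: 4πI² = 405·20/693·1/462 = 150/5929
take √, sign -1: I = -0.04486937

-0.044869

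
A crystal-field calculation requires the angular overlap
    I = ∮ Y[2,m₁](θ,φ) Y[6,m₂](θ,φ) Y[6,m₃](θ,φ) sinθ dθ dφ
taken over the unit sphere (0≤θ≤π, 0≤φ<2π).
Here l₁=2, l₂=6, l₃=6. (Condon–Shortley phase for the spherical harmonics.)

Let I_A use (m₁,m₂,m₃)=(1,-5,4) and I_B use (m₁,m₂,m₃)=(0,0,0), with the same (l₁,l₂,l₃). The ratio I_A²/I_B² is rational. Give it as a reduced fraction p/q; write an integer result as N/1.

Shared (l₁,l₂,l₃)=(2,6,6): N and (l;000)² cancel in I_A²/I_B².
A: Δ = 2!·2!·10!/15! = 1/90090; Racah Σ t=0..1: t=0:+1/725760 t=1:−1/7257600 = 1/806400; ⇒ 3j(2 6 6; 1 -5 4)² = 27/910, sgn +1
B: Δ = 2!·2!·10!/15! = 1/90090; Racah Σ t=0..2: t=0:+1/69120 t=1:−1/14400 t=2:+1/69120 = -7/172800; ⇒ 3j(2 6 6; 0 0 0)² = 14/715, sgn -1
I_A²/I_B² = (27/910)/(14/715) = 297/196

297/196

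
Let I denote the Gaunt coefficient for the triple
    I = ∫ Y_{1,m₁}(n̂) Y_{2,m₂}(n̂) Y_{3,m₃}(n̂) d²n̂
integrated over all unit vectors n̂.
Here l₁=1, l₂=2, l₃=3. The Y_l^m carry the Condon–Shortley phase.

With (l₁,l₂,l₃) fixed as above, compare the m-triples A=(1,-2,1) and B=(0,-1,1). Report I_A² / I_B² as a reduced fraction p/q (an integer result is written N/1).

Same 1,2,3: normalisation and zero-m 3j drop out of the ratio.
A: Δ: 0! 2! 4! / 7! → 1/105; sum: t=0:+1/48 = 1/48; 3j²(1 2 3; 1 -2 1) = Δ·Π!·Σ² = 1/105  (sign +1)
B: Δ: 0! 2! 4! / 7! → 1/105; sum: t=0:+1/6 = 1/6; 3j²(1 2 3; 0 -1 1) = Δ·Π!·Σ² = 8/105  (sign +1)
I_A²/I_B² = (1/105)/(8/105) = 1/8

1/8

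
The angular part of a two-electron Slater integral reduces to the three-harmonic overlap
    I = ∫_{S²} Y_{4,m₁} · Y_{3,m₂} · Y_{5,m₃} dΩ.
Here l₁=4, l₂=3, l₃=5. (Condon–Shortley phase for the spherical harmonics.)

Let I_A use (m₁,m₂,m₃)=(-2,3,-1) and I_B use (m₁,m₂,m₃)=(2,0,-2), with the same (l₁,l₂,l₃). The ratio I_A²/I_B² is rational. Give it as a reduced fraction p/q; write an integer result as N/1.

1125/28

l's match ⇒ only the (l;m) 3-j factors differ between A and B.
A: triangle coeff Δ(4,3,5) = 1/180180; Σ_t [2,2]: t=2:+1/2304 = 1/2304; (3j)²=75/4004 [(4 3 5; -2 3 -1)], sign=+1
B: triangle coeff Δ(4,3,5) = 1/180180; Σ_t [0,2]: t=0:+1/576 t=1:−1/480 t=2:+1/8640 = -1/4320; (3j)²=1/2145 [(4 3 5; 2 0 -2)], sign=+1
I_A²/I_B² = (75/4004)/(1/2145) = 1125/28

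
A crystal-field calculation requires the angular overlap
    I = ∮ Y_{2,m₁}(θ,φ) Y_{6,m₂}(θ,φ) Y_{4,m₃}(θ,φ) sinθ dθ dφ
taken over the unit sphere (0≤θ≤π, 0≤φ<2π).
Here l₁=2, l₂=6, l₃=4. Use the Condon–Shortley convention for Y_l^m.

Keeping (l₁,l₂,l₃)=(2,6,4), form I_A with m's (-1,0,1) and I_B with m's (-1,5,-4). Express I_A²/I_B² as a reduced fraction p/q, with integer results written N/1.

8/11

l's match ⇒ only the (l;m) 3-j factors differ between A and B.
A: triangle coeff Δ(2,6,4) = 1/6435; Σ_t [3,3]: t=3:−1/4320 = -1/4320; (3j)²=8/429 [(2 6 4; -1 0 1)], sign=+1
B: triangle coeff Δ(2,6,4) = 1/6435; Σ_t [3,3]: t=3:−1/241920 = -1/241920; (3j)²=1/39 [(2 6 4; -1 5 -4)], sign=-1
I_A²/I_B² = (8/429)/(1/39) = 8/11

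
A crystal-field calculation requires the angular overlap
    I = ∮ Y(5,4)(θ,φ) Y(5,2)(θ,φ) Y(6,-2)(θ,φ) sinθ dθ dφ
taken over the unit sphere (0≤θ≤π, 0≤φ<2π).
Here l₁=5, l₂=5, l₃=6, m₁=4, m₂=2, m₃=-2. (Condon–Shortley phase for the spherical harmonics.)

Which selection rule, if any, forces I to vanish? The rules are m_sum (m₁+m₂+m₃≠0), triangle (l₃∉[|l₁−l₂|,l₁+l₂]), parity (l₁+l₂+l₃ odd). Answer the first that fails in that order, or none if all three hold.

m_sum

m₁+m₂+m₃ = 4 + 2 − 2 = 4  ✗
triangle: |5−5|=0 ≤ l₃=6 ≤ 5+5=10
parity: l₁+l₂+l₃ = 16 is even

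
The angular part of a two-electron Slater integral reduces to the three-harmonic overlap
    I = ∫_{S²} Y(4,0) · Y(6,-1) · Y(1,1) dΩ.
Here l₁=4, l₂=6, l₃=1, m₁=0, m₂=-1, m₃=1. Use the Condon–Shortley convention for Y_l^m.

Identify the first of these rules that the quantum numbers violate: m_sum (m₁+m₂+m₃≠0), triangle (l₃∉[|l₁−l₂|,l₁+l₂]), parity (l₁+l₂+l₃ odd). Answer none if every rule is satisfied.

triangle

azimuthal sum: 0 − 1 + 1 = 0  ✓
2 ≤ 1 ≤ 10 (triangle on l)  ✗
L = 4 + 6 + 1 = 11 (odd)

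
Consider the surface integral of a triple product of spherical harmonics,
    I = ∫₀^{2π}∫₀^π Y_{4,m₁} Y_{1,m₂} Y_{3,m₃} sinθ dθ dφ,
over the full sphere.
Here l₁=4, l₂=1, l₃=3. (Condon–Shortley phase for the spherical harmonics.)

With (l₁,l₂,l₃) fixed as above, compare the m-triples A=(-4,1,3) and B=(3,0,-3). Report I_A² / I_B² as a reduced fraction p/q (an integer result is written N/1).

Same 4,1,3: normalisation and zero-m 3j drop out of the ratio.
A: Δ: 2! 6! 0! / 9! → 1/252; sum: t=2:+1/1440 = 1/1440; 3j²(4 1 3; -4 1 3) = Δ·Π!·Σ² = 1/9  (sign +1)
B: Δ: 2! 6! 0! / 9! → 1/252; sum: t=1:−1/720 = -1/720; 3j²(4 1 3; 3 0 -3) = Δ·Π!·Σ² = 1/36  (sign -1)
I_A²/I_B² = (1/9)/(1/36) = 4/1

4/1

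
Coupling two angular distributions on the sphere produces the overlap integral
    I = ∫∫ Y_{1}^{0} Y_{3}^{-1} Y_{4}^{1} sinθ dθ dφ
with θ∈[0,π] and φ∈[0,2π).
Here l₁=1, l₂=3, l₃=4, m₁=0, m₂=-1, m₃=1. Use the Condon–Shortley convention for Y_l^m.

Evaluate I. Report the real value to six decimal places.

-0.238414

m-sum 0 ✓  L=8 even ✓  2≤4≤4 ✓
Π(2lᵢ+1) = 3×7×9 = 189
triangle coeff Δ(1,3,4) = 1/252
Σ_t [0,0]: t=0:+1/36 = 1/36
(3j)²=4/63 [(1 3 4; 0 0 0)], sign=+1
Σ_t [0,0]: t=0:+1/48 = 1/48
(3j)²=5/84 [(1 3 4; 0 -1 1)], sign=-1
⇒ 4πI² = 5/7
I = (-1)√(5/7/(4π)) = -0.23841361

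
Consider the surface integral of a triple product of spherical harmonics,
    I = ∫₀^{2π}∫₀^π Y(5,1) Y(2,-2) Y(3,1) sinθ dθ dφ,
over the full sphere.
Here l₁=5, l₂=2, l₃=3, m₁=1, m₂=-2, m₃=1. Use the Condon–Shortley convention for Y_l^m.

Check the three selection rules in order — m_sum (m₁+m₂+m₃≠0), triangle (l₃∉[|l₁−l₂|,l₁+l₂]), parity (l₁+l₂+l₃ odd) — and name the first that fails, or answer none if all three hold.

Σmᵢ = 0  ✓
l₃∈[|l₁−l₂|,l₁+l₂]=[3,7], have l₃=3  ✓
Σlᵢ = 10 ⇒ even  ✓

none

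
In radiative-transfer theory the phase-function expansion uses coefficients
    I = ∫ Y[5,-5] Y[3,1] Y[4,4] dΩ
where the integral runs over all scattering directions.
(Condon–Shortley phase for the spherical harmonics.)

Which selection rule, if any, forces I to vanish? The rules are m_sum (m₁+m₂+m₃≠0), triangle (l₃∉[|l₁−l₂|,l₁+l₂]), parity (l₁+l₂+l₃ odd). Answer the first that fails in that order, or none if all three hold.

none

Σmᵢ = 0  ✓
l₃∈[|l₁−l₂|,l₁+l₂]=[2,8], have l₃=4  ✓
Σlᵢ = 12 ⇒ even  ✓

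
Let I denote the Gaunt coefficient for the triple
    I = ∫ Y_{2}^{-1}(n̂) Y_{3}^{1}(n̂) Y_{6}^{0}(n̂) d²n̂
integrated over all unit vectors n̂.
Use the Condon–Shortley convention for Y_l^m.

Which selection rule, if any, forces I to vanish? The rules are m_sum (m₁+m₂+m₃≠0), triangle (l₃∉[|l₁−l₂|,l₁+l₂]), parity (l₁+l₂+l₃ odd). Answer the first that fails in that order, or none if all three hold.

triangle

Σmᵢ = 0  ✓
l₃∈[|l₁−l₂|,l₁+l₂]=[1,5], have l₃=6  ✗
Σlᵢ = 11 ⇒ odd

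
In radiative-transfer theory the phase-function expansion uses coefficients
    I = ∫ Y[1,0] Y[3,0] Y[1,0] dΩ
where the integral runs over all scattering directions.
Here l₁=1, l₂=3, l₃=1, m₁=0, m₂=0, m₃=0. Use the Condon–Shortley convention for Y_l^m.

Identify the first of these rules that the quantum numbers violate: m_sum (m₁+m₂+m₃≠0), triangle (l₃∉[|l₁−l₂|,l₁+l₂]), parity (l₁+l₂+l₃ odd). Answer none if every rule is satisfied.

m₁+m₂+m₃ = 0 + 0 + 0 = 0  ✓
triangle: |1−3|=2 ≤ l₃=1 ≤ 1+3=4  ✗
parity: l₁+l₂+l₃ = 5 is odd

triangle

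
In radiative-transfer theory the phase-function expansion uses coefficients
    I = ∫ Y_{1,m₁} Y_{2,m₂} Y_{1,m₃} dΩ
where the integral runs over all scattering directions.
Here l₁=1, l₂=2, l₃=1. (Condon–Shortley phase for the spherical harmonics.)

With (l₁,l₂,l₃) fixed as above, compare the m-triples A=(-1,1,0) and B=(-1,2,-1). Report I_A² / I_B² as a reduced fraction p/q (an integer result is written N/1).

l's match ⇒ only the (l;m) 3-j factors differ between A and B.
A: triangle coeff Δ(1,2,1) = 1/30; Σ_t [2,2]: t=2:+1/2 = 1/2; (3j)²=1/10 [(1 2 1; -1 1 0)], sign=-1
B: triangle coeff Δ(1,2,1) = 1/30; Σ_t [2,2]: t=2:+1/4 = 1/4; (3j)²=1/5 [(1 2 1; -1 2 -1)], sign=+1
I_A²/I_B² = (1/10)/(1/5) = 1/2

1/2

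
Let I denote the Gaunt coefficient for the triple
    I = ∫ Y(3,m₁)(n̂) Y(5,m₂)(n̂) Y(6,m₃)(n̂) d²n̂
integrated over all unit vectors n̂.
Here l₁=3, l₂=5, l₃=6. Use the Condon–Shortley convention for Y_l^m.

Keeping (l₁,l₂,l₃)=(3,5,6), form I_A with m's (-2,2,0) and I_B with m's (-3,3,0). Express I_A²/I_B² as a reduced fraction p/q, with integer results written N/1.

Same 3,5,6: normalisation and zero-m 3j drop out of the ratio.
A: Δ: 2! 4! 8! / 15! → 1/675675; sum: t=1:−1/34560 t=2:+1/8640 = 1/11520; 3j²(3 5 6; -2 2 0) = Δ·Π!·Σ² = 3/143  (sign +1)
B: Δ: 2! 4! 8! / 15! → 1/675675; sum: t=2:+1/69120 = 1/69120; 3j²(3 5 6; -3 3 0) = Δ·Π!·Σ² = 4/429  (sign +1)
I_A²/I_B² = (3/143)/(4/429) = 9/4

9/4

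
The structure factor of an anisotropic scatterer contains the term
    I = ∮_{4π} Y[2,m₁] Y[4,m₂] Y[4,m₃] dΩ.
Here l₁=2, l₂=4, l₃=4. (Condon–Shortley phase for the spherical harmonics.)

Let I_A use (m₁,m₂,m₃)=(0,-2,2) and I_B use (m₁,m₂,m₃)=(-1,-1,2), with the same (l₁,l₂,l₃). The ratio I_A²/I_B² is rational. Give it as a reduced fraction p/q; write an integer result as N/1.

64/243

Same 2,4,4: normalisation and zero-m 3j drop out of the ratio.
A: Δ: 2! 2! 6! / 11! → 1/13860; sum: t=0:+1/192 t=1:−1/120 t=2:+1/2880 = -1/360; 3j²(2 4 4; 0 -2 2) = Δ·Π!·Σ² = 16/3465  (sign -1)
B: Δ: 2! 2! 6! / 11! → 1/13860; sum: t=1:−1/96 t=2:+1/240 = -1/160; 3j²(2 4 4; -1 -1 2) = Δ·Π!·Σ² = 27/1540  (sign -1)
I_A²/I_B² = (16/3465)/(27/1540) = 64/243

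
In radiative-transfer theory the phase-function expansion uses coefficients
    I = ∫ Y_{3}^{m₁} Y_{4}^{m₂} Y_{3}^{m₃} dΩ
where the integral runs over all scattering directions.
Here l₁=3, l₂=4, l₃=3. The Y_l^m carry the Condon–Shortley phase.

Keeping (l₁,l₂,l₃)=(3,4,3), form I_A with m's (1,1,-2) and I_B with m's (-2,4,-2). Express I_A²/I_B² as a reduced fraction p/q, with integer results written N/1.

16/35

Same 3,4,3: normalisation and zero-m 3j drop out of the ratio.
A: Δ: 4! 2! 4! / 11! → 1/34650; sum: t=1:−1/144 t=2:+1/48 = 1/72; 3j²(3 4 3; 1 1 -2) = Δ·Π!·Σ² = 16/693  (sign -1)
B: Δ: 4! 2! 4! / 11! → 1/34650; sum: t=4:+1/576 = 1/576; 3j²(3 4 3; -2 4 -2) = Δ·Π!·Σ² = 5/99  (sign -1)
I_A²/I_B² = (16/693)/(5/99) = 16/35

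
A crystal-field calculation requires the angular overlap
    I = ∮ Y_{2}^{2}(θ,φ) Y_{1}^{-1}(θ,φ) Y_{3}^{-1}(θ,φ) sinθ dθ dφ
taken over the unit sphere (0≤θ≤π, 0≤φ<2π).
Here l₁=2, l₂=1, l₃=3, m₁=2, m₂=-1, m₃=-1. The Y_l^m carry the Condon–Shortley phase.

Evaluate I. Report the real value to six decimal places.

m-sum 0 ✓  L=6 even ✓  1≤3≤3 ✓
Π(2lᵢ+1) = 5×3×7 = 105
triangle coeff Δ(2,1,3) = 1/105
Σ_t [0,0]: t=0:+1/4 = 1/4
(3j)²=3/35 [(2 1 3; 0 0 0)], sign=-1
Σ_t [0,0]: t=0:+1/48 = 1/48
(3j)²=1/105 [(2 1 3; 2 -1 -1)], sign=+1
⇒ 4πI² = 3/35
I = (-1)√(3/35/(4π)) = -0.08258890

-0.082589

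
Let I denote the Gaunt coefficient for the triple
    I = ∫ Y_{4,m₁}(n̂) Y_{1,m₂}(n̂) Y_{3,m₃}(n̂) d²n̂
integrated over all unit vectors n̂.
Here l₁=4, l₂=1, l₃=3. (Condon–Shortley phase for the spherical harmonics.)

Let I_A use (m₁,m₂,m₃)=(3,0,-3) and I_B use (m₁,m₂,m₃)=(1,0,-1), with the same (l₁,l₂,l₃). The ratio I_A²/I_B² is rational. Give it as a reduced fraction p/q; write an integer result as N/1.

l's match ⇒ only the (l;m) 3-j factors differ between A and B.
A: triangle coeff Δ(4,1,3) = 1/252; Σ_t [1,1]: t=1:−1/720 = -1/720; (3j)²=1/36 [(4 1 3; 3 0 -3)], sign=-1
B: triangle coeff Δ(4,1,3) = 1/252; Σ_t [1,1]: t=1:−1/48 = -1/48; (3j)²=5/84 [(4 1 3; 1 0 -1)], sign=-1
I_A²/I_B² = (1/36)/(5/84) = 7/15

7/15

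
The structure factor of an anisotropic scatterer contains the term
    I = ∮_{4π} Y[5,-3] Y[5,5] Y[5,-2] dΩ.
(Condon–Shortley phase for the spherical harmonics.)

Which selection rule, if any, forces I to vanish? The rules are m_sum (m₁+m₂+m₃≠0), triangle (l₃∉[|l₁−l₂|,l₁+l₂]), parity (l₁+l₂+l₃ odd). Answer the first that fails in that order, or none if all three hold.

parity

azimuthal sum: -3 + 5 − 2 = 0  ✓
0 ≤ 5 ≤ 10 (triangle on l)  ✓
L = 5 + 5 + 5 = 15 (odd)  ✗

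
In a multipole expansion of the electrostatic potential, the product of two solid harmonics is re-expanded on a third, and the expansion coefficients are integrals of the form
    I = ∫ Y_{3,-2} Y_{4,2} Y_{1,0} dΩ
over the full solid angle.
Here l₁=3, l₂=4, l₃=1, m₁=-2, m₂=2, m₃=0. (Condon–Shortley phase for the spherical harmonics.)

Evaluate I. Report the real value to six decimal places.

Rules hold: Σm=0, L=8 even, 1≤1≤7.
N = 7·9·3 = 189
Δ = 6!·0!·2!/9! = 1/252
Racah Σ t=3..3: t=3:−1/36 = -1/36
⇒ 3j(3 4 1; 0 0 0)² = 4/63, sgn +1
Racah Σ t=5..5: t=5:−1/120 = -1/120
⇒ 3j(3 4 1; -2 2 0)² = 1/21, sgn +1
4πI² = N·(3j₀)²·(3jₘ)² = 4/7
I = +1·√(0.571429/4π) = 0.21324362

0.213244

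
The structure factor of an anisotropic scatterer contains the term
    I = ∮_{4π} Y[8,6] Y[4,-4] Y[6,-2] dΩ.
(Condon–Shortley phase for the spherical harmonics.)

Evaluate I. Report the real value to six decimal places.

-0.193467

m-sum 0 ✓  L=18 even ✓  4≤6≤12 ✓
Π(2lᵢ+1) = 17×9×13 = 1989
triangle coeff Δ(8,4,6) = 1/23279256
Σ_t [2,4]: t=2:+1/1658880 t=3:−1/518400 t=4:+1/1658880 = -1/1382400
(3j)²=504/46189 [(8 4 6; 0 0 0)], sign=-1
Σ_t [0,0]: t=0:+1/116121600 = 1/116121600
(3j)²=7/323 [(8 4 6; 6 -4 -2)], sign=+1
⇒ 4πI² = 31752/67507
I = (-1)√(31752/67507/(4π)) = -0.19346669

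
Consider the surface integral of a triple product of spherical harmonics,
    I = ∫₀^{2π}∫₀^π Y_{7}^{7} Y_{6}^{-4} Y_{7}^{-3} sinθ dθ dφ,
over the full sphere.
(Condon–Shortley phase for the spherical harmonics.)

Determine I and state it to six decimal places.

Rules hold: Σm=0, L=20 even, 1≤7≤13.
N = 15·13·15 = 2925
Δ = 6!·8!·6!/21! = 1/2444321880
Racah Σ t=0..6: t=0:+1/2612736000 t=1:−1/20736000 t=2:+1/1658880 t=3:−1/746496 t=4:+1/1658880 t=5:−1/20736000 t=6:+1/2612736000 = -1/4354560
⇒ 3j(7 6 7; 0 0 0)² = 1000/138567, sgn +1
Racah Σ t=0..0: t=0:+1/1393459200 = 1/1393459200
⇒ 3j(7 6 7; 7 -4 -3)² = 15/1292, sgn +1
4πI² = N·(3j₀)²·(3jₘ)² = 281250/1147619
I = +1·√(0.245073/4π) = 0.13965049

0.139650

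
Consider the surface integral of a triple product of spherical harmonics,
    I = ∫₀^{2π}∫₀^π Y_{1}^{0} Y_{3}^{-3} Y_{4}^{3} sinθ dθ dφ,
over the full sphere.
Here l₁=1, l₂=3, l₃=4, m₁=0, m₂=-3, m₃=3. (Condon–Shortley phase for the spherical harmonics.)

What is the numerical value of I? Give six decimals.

-0.162868

m-sum 0 ✓  L=8 even ✓  2≤4≤4 ✓
Π(2lᵢ+1) = 3×7×9 = 189
triangle coeff Δ(1,3,4) = 1/252
Σ_t [0,0]: t=0:+1/36 = 1/36
(3j)²=4/63 [(1 3 4; 0 0 0)], sign=+1
Σ_t [0,0]: t=0:+1/720 = 1/720
(3j)²=1/36 [(1 3 4; 0 -3 3)], sign=-1
⇒ 4πI² = 1/3
I = (-1)√(1/3/(4π)) = -0.16286750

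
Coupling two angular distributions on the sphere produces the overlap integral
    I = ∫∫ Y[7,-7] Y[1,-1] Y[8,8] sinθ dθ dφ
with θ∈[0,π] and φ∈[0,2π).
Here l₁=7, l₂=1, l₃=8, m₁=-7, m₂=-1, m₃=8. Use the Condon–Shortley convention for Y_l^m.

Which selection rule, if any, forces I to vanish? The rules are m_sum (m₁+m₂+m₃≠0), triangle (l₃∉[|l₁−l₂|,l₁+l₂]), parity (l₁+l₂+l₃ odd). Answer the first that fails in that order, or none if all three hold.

azimuthal sum: -7 − 1 + 8 = 0  ✓
6 ≤ 8 ≤ 8 (triangle on l)  ✓
L = 7 + 1 + 8 = 16 (even)  ✓

none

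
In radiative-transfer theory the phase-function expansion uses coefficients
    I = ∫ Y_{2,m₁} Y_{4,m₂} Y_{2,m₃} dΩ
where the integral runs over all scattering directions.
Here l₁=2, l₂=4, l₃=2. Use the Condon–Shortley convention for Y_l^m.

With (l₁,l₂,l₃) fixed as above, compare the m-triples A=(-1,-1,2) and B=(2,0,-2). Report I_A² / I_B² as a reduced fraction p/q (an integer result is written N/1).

Same 2,4,2: normalisation and zero-m 3j drop out of the ratio.
A: Δ: 4! 0! 4! / 9! → 1/630; sum: t=3:−1/144 = -1/144; 3j²(2 4 2; -1 -1 2) = Δ·Π!·Σ² = 1/126  (sign -1)
B: Δ: 4! 0! 4! / 9! → 1/630; sum: t=0:+1/576 = 1/576; 3j²(2 4 2; 2 0 -2) = Δ·Π!·Σ² = 1/630  (sign +1)
I_A²/I_B² = (1/126)/(1/630) = 5/1

5/1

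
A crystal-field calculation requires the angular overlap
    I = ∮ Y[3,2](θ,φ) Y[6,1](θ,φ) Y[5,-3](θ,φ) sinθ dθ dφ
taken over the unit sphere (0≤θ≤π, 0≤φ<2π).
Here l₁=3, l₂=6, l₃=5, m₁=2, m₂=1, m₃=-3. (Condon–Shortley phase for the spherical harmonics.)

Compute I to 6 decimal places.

Rules hold: Σm=0, L=14 even, 3≤5≤9.
N = 7·13·11 = 1001
Δ = 4!·2!·8!/15! = 1/675675
Racah Σ t=1..3: t=1:−1/8640 t=2:+1/2304 t=3:−1/8640 = 7/34560
⇒ 3j(3 6 5; 0 0 0)² = 7/429, sgn -1
Racah Σ t=0..1: t=0:+1/120960 t=1:−1/17280 = -1/20160
⇒ 3j(3 6 5; 2 1 -3)² = 64/3003, sgn -1
4πI² = N·(3j₀)²·(3jₘ)² = 448/1287
I = +1·√(0.348096/4π) = 0.16643505

0.166435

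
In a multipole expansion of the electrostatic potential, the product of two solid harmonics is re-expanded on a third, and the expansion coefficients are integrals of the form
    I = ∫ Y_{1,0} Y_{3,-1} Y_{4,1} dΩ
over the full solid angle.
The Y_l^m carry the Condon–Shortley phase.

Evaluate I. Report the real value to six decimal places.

m-sum 0 ✓  L=8 even ✓  2≤4≤4 ✓
Π(2lᵢ+1) = 3×7×9 = 189
triangle coeff Δ(1,3,4) = 1/252
Σ_t [0,0]: t=0:+1/36 = 1/36
(3j)²=4/63 [(1 3 4; 0 0 0)], sign=+1
Σ_t [0,0]: t=0:+1/48 = 1/48
(3j)²=5/84 [(1 3 4; 0 -1 1)], sign=-1
⇒ 4πI² = 5/7
I = (-1)√(5/7/(4π)) = -0.23841361

-0.238414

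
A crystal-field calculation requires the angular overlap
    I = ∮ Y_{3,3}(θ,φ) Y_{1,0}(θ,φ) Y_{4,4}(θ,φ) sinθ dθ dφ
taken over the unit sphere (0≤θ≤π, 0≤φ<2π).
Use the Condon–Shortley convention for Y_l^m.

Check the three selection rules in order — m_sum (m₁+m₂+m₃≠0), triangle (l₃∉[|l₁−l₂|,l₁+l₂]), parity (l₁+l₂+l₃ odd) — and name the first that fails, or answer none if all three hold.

m₁+m₂+m₃ = 3 + 0 + 4 = 7  ✗
triangle: |3−1|=2 ≤ l₃=4 ≤ 3+1=4
parity: l₁+l₂+l₃ = 8 is even

m_sum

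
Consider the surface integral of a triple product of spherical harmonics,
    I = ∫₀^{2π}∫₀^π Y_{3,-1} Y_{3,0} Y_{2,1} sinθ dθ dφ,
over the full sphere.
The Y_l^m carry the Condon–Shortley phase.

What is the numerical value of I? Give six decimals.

-0.059471

Checks pass: Σm=0; 8 even; l₃=2∈[0,6].
(2·3+1)(2·3+1)(2·2+1) = 245
Δ: 4! 2! 2! / 9! → 1/3780
sum: t=1:−1/24 t=2:+1/4 t=3:−1/24 = 1/6
3j²(3 3 2; 0 0 0) = Δ·Π!·Σ² = 4/105  (sign +1)
sum: t=2:+1/8 t=3:−1/12 = 1/24
3j²(3 3 2; -1 0 1) = Δ·Π!·Σ² = 1/210  (sign -1)
combine: 4πI² = 245·4/105·1/210 = 2/45
take √, sign -1: I = -0.05947080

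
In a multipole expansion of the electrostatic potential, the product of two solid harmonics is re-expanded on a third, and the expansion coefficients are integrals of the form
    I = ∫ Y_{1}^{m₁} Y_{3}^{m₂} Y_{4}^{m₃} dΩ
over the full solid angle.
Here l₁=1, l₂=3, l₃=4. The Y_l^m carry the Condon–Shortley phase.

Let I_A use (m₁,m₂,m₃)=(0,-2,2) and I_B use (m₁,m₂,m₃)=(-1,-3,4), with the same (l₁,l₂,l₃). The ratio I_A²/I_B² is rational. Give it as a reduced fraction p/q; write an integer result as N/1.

3/7

Same 1,3,4: normalisation and zero-m 3j drop out of the ratio.
A: Δ: 0! 2! 6! / 9! → 1/252; sum: t=0:+1/120 = 1/120; 3j²(1 3 4; 0 -2 2) = Δ·Π!·Σ² = 1/21  (sign +1)
B: Δ: 0! 2! 6! / 9! → 1/252; sum: t=0:+1/1440 = 1/1440; 3j²(1 3 4; -1 -3 4) = Δ·Π!·Σ² = 1/9  (sign +1)
I_A²/I_B² = (1/21)/(1/9) = 3/7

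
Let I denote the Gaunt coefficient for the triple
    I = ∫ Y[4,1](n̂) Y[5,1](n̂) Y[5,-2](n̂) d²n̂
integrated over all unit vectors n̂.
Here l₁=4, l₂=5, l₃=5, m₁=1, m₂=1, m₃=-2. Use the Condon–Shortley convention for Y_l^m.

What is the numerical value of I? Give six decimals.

0.128377

m-sum 0 ✓  L=14 even ✓  1≤5≤9 ✓
Π(2lᵢ+1) = 9×11×11 = 1089
triangle coeff Δ(4,5,5) = 1/3153150
Σ_t [0,4]: t=0:+1/69120 t=1:−1/1728 t=2:+1/576 t=3:−1/1728 t=4:+1/69120 = 7/11520
(3j)²=2/143 [(4 5 5; 0 0 0)], sign=-1
Σ_t [0,3]: t=0:+1/103680 t=1:−1/2880 t=2:+1/1152 t=3:−1/5184 = 7/20736
(3j)²=35/2574 [(4 5 5; 1 1 -2)], sign=-1
⇒ 4πI² = 35/169
I = (+1)√(35/169/(4π)) = 0.12837656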